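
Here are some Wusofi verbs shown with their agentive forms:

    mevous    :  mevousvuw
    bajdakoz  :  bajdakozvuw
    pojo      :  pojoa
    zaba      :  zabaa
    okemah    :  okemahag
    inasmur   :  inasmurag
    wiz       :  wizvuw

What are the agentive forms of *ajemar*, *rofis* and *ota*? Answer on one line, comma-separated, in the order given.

Looking at the final sound of each stem: -vuw when the stem ends in a sibilant (*mevous*, *bajdakoz*, *wiz*); -ag when the stem ends in a non-sibilant consonant (*okemah*, *inasmur*); -a when the stem ends in a vowel (*pojo*, *zaba*).
The final sound of *ajemar* is /r/, which is a non-sibilant consonant, so the suffix is -ag, giving *ajemarag*.
*rofis* — final sound /s/ (a sibilant) → -vuw → *rofisvuw*.
Since the final sound of *ota* is /a/ (a vowel), it takes -a, giving *otaa*.

ajemarag, rofisvuw, otaa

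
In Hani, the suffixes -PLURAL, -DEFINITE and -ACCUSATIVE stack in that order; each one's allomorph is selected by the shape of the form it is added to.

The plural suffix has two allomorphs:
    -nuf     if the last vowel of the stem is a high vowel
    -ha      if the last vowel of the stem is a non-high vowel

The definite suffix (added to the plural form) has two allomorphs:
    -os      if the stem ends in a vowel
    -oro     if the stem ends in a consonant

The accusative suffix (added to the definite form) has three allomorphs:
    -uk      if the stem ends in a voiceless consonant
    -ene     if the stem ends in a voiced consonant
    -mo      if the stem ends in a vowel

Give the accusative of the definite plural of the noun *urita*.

uritahaosuk

*urita* — last vowel /a/ (a non-high vowel) → -ha → *uritaha*.
The plural form *uritaha*: final sound = /a/, a vowel → -os → *uritahaos*.
The definite form *uritahaos*: final sound = /s/, a voiceless consonant → -uk → *uritahaosuk*.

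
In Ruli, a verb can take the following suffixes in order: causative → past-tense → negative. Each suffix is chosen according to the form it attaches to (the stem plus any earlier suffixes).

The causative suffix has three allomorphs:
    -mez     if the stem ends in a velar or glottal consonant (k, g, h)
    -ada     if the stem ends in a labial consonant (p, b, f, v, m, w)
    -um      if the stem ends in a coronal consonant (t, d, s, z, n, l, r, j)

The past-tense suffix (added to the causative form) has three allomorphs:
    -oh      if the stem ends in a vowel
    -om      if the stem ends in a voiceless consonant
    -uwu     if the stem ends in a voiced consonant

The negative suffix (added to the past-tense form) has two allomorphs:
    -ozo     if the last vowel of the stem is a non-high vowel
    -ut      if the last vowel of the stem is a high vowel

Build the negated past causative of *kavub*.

kavubadaohozo

*kavub* — final consonant /b/ (labial) → -ada → *kavubada*.
The causative form *kavubada*: final sound = /a/, a vowel → -oh → *kavubadaoh*.
The past-tense form *kavubadaoh* — last vowel /o/ (a non-high vowel) → -ozo → *kavubadaohozo*.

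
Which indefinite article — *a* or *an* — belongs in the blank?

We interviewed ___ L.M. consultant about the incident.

The indefinite article is chosen by the initial *sound* of the following word, not its spelling.
The initialism *L.M.* is read letter by letter; the first letter, L, is pronounced /ɛl/, which begins with a vowel sound.
So the article is *an*: We interviewed an L.M. consultant about the incident.

an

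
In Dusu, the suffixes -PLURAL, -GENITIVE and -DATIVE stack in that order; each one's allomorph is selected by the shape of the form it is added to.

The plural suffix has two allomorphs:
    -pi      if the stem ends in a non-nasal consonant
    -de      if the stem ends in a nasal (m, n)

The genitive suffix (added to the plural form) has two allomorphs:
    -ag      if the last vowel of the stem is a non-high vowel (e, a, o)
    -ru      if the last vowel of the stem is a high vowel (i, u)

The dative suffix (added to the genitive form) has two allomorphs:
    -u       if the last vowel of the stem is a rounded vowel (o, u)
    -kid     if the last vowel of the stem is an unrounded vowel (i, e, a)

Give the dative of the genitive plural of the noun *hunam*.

hunamdeagkid

*hunam*: final consonant = /m/, a nasal → -de → *hunamde*.
Since the last vowel of the plural form *hunamde* is /e/ (a non-high vowel), it takes -ag, giving *hunamdeag*.
The last vowel of the genitive form *hunamdeag* is /a/, which is an unrounded vowel, so the dative suffix is -kid, giving *hunamdeagkid*.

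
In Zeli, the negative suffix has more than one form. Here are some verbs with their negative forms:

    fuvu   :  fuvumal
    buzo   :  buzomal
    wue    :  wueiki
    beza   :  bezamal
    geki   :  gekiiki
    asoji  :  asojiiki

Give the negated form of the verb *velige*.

Looking at the last vowel of each stem: -iki when the last vowel of the stem is a front vowel (*wue*, *geki*, *asoji*); -mal when the last vowel of the stem is a back vowel (*fuvu*, *buzo*, *beza*).
*velige* — last vowel /e/ (a front vowel) → -iki → *veligeiki*.

veligeiki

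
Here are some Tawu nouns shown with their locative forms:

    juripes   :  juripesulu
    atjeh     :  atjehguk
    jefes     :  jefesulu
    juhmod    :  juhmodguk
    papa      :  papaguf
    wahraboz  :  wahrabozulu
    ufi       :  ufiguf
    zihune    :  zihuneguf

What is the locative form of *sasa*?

Looking at the final sound of each stem: -ulu when the stem ends in a sibilant (*juripes*, *jefes*, *wahraboz*); -guk when the stem ends in a non-sibilant consonant (*atjeh*, *juhmod*); -guf when the stem ends in a vowel (*papa*, *ufi*, *zihune*).
The final sound of *sasa* is /a/, which is a vowel, so the suffix is -guf, giving *sasaguf*.

sasaguf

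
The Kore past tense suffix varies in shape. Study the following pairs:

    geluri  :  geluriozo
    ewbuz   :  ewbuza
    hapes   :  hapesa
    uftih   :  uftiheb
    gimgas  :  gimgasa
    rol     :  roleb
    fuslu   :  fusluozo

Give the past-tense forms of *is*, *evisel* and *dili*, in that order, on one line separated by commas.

The suffix is conditioned by the final sound: -a when the stem ends in a sibilant (*ewbuz*, *hapes*, *gimgas*); -eb when the stem ends in a non-sibilant consonant (*uftih*, *rol*); -ozo when the stem ends in a vowel (*geluri*, *fuslu*).
*is* — final sound /s/ (a sibilant) → -a → *isa*.
Since the final sound of *evisel* is /l/ (a non-sibilant consonant), it takes -eb, giving *eviseleb*.
Since the final sound of *dili* is /i/ (a vowel), it takes -ozo, giving *diliozo*.

isa, eviseleb, diliozo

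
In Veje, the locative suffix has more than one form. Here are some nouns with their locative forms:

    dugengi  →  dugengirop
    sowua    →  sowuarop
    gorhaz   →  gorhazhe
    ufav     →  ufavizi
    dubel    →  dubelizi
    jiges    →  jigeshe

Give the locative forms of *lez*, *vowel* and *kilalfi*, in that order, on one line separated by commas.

Looking at the final sound of each stem: -he when the stem ends in a sibilant (*gorhaz*, *jiges*); -izi when the stem ends in a non-sibilant consonant (*ufav*, *dubel*); -rop when the stem ends in a vowel (*dugengi*, *sowua*).
The final sound of *lez* is /z/, which is a sibilant, so the suffix is -he, giving *lezhe*.
Since the final sound of *vowel* is /l/ (a non-sibilant consonant), it takes -izi, giving *vowelizi*.
Since the final sound of *kilalfi* is /i/ (a vowel), it takes -rop, giving *kilalfirop*.

lezhe, vowelizi, kilalfirop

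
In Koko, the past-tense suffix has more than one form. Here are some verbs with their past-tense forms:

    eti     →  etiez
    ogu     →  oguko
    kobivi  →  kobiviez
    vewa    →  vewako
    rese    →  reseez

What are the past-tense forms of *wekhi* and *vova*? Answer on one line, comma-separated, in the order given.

The suffix is conditioned by the last vowel: -ez when the last vowel of the stem is a front vowel (*eti*, *kobivi*, *rese*); -ko when the last vowel of the stem is a back vowel (*ogu*, *vewa*).
*wekhi* — last vowel /i/ (a front vowel) → -ez → *wekhiez*.
*vova*: last vowel = /a/, a back vowel → -ko → *vovako*.

wekhiez, vovako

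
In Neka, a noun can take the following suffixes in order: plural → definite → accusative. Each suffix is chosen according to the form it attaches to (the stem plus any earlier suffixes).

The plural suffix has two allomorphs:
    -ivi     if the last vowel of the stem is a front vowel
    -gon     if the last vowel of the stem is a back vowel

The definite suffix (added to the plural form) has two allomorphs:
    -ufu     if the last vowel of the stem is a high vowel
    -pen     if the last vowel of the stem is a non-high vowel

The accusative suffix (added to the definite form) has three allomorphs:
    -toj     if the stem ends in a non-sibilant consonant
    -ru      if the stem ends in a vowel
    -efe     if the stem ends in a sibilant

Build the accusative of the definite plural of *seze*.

The last vowel of *seze* is /e/, which is a front vowel, so the plural suffix is -ivi, giving *sezeivi*.
The plural form *sezeivi*: last vowel = /i/, a high vowel → -ufu → *sezeiviufu*.
The definite form *sezeiviufu* — final sound /u/ (a vowel) → -ru → *sezeiviufuru*.

sezeiviufuru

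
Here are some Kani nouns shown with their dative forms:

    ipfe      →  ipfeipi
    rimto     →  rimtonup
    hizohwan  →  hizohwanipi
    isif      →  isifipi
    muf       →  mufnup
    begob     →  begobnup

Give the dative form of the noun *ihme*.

ihmeipi

The pattern is rounding harmony: -nup when the last vowel of the stem is a rounded vowel (*rimto*, *muf*, *begob*); -ipi when the last vowel of the stem is an unrounded vowel (*ipfe*, *hizohwan*, *isif*).
*ihme* — last vowel /e/ (an unrounded vowel) → -ipi → *ihmeipi*.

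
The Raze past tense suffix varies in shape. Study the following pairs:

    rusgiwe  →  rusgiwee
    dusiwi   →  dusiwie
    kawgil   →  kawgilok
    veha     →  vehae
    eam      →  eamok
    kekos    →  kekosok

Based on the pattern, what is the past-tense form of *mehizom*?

mehizomok

The alternation tracks the final sound of the stem — -ok when the stem ends in a consonant (*kawgil*, *eam*, *kekos*); -e when the stem ends in a vowel (*rusgiwe*, *dusiwi*, *veha*).
*mehizom*: final sound = /m/, a consonant → -ok → *mehizomok*.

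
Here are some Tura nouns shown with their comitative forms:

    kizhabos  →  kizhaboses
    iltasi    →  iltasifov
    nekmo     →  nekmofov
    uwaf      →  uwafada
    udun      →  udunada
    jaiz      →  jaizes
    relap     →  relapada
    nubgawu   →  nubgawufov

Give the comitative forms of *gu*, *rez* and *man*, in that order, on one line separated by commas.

gufov, rezes, manada

The suffix is conditioned by the final sound: -es when the stem ends in a sibilant (*kizhabos*, *jaiz*); -ada when the stem ends in a non-sibilant consonant (*uwaf*, *udun*, *relap*); -fov when the stem ends in a vowel (*iltasi*, *nekmo*, *nubgawu*).
The final sound of *gu* is /u/, which is a vowel, so the suffix is -fov, giving *gufov*.
*rez* — final sound /z/ (a sibilant) → -es → *rezes*.
*man*: final sound = /n/, a non-sibilant consonant → -ada → *manada*.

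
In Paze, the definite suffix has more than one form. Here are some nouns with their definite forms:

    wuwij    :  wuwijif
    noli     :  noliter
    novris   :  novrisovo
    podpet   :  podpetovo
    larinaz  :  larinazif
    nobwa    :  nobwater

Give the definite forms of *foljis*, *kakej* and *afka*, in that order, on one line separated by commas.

Looking at the final sound of each stem: -ovo when the stem ends in a voiceless consonant (*novris*, *podpet*); -if when the stem ends in a voiced consonant (*wuwij*, *larinaz*); -ter when the stem ends in a vowel (*noli*, *nobwa*).
*foljis* — final sound /s/ (a voiceless consonant) → -ovo → *foljisovo*.
Since the final sound of *kakej* is /j/ (a voiced consonant), it takes -if, giving *kakejif*.
*afka* — final sound /a/ (a vowel) → -ter → *afkater*.

foljisovo, kakejif, afkater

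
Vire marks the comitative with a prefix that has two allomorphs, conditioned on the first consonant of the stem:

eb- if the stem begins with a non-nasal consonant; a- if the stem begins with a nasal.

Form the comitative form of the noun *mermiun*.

The first consonant of *mermiun* is /m/, which is a nasal, so the prefix is a-, giving *amermiun*.

amermiun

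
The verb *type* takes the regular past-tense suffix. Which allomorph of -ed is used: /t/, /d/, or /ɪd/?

The stem *type* ends in a voiceless consonant other than /t/.
The -ed suffix is realized as /ɪd/ after /t, d/; as /t/ after other voiceless consonants; and as /d/ after other voiced sounds.
So -ed on *type* is pronounced /t/.

/t/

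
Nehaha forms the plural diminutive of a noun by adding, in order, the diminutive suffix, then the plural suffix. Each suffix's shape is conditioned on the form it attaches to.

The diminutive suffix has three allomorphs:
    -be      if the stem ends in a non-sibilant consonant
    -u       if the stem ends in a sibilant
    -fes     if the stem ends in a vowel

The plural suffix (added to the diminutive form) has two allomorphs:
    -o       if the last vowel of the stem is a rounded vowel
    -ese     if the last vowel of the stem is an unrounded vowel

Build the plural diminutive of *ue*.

uefesese

*ue*: final sound = /e/, a vowel → -fes → *uefes*.
Since the last vowel of the diminutive form *uefes* is /e/ (an unrounded vowel), it takes -ese, giving *uefesese*.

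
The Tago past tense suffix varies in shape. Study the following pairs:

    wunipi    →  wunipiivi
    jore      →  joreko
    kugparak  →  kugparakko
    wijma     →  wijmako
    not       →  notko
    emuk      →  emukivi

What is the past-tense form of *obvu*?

obvuivi

The alternation tracks the last vowel of the stem — -ivi when the last vowel of the stem is a high vowel (*wunipi*, *emuk*); -ko when the last vowel of the stem is a non-high vowel (*jore*, *kugparak*, *wijma*, *not*).
Since the last vowel of *obvu* is /u/ (a high vowel), it takes -ivi, giving *obvuivi*.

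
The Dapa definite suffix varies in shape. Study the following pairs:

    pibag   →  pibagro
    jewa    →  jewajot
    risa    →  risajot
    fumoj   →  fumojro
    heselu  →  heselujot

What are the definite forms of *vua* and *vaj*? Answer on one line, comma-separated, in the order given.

Looking at the final sound of each stem: -ro when the stem ends in a consonant (*pibag*, *fumoj*); -jot when the stem ends in a vowel (*jewa*, *risa*, *heselu*).
Since the final sound of *vua* is /a/ (a vowel), it takes -jot, giving *vuajot*.
Since the final sound of *vaj* is /j/ (a consonant), it takes -ro, giving *vajro*.

vuajot, vajro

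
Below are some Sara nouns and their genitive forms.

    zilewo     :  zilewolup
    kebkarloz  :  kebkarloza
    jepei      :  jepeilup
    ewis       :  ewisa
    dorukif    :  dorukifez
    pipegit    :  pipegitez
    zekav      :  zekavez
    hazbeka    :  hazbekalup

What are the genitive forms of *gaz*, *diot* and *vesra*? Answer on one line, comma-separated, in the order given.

The pattern is sibilance of the final sound: -a when the stem ends in a sibilant (*kebkarloz*, *ewis*); -ez when the stem ends in a non-sibilant consonant (*dorukif*, *pipegit*, *zekav*); -lup when the stem ends in a vowel (*zilewo*, *jepei*, *hazbeka*).
*gaz* — final sound /z/ (a sibilant) → -a → *gaza*.
Since the final sound of *diot* is /t/ (a non-sibilant consonant), it takes -ez, giving *diotez*.
*vesra* — final sound /a/ (a vowel) → -lup → *vesralup*.

gaza, diotez, vesralup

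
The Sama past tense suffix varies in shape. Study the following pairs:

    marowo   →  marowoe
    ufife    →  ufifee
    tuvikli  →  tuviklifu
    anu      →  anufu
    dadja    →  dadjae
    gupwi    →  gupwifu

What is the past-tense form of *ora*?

orae

The pattern is height harmony: -fu when the last vowel of the stem is a high vowel (*tuvikli*, *anu*, *gupwi*); -e when the last vowel of the stem is a non-high vowel (*marowo*, *ufife*, *dadja*).
The last vowel of *ora* is /a/, which is a non-high vowel, so the suffix is -e, giving *orae*.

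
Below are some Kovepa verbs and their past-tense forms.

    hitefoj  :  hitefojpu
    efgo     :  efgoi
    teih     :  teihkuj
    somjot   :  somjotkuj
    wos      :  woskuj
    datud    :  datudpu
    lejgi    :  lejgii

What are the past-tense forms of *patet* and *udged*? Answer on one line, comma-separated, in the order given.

patetkuj, udgedpu

Looking at the final sound of each stem: -kuj when the stem ends in a voiceless consonant (*teih*, *somjot*, *wos*); -pu when the stem ends in a voiced consonant (*hitefoj*, *datud*); -i when the stem ends in a vowel (*efgo*, *lejgi*).
Since the final sound of *patet* is /t/ (a voiceless consonant), it takes -kuj, giving *patetkuj*.
Since the final sound of *udged* is /d/ (a voiced consonant), it takes -pu, giving *udgedpu*.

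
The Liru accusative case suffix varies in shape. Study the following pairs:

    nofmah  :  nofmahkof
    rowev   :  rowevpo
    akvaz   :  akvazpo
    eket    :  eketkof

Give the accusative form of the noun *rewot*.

The alternation tracks the final consonant of the stem — -kof when the stem ends in a voiceless consonant (*nofmah*, *eket*); -po when the stem ends in a voiced consonant (*rowev*, *akvaz*).
*rewot*: final consonant = /t/, voiceless → -kof → *rewotkof*.

rewotkof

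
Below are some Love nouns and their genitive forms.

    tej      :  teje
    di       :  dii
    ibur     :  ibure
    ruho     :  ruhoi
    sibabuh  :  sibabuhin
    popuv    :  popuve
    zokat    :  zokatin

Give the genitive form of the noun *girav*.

The suffix is conditioned by the final sound: -in when the stem ends in a voiceless consonant (*sibabuh*, *zokat*); -e when the stem ends in a voiced consonant (*tej*, *ibur*, *popuv*); -i when the stem ends in a vowel (*di*, *ruho*).
*girav* — final sound /v/ (a voiced consonant) → -e → *girave*.

girave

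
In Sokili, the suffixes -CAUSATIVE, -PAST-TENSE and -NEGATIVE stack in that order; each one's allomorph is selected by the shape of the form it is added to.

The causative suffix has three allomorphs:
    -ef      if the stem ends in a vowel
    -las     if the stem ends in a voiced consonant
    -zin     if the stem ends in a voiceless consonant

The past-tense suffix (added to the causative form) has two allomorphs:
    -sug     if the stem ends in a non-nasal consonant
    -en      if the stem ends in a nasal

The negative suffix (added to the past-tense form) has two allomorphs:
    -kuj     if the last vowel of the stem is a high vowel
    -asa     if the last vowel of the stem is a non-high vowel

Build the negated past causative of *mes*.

*mes*: final sound = /s/, a voiceless consonant → -zin → *meszin*.
The causative form *meszin* — final consonant /n/ (a nasal) → -en → *meszinen*.
The past-tense form *meszinen*: last vowel = /e/, a non-high vowel → -asa → *meszinenasa*.

meszinenasa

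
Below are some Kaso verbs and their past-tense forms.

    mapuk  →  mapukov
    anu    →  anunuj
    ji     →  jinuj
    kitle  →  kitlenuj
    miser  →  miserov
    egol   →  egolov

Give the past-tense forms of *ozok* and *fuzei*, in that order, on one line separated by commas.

The suffix is conditioned by the final sound: -ov when the stem ends in a consonant (*mapuk*, *miser*, *egol*); -nuj when the stem ends in a vowel (*anu*, *ji*, *kitle*).
The final sound of *ozok* is /k/, which is a consonant, so the suffix is -ov, giving *ozokov*.
*fuzei* — final sound /i/ (a vowel) → -nuj → *fuzeinuj*.

ozokov, fuzeinuj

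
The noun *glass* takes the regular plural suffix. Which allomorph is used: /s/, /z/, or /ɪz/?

/ɪz/

The stem *glass* ends in a sibilant (/s, z, ʃ, ʒ, tʃ, dʒ/).
The plural suffix surfaces as /ɪz/ after sibilants, /s/ after other voiceless consonants, and /z/ after other voiced sounds.
So the plural -s on *glass* is pronounced /ɪz/.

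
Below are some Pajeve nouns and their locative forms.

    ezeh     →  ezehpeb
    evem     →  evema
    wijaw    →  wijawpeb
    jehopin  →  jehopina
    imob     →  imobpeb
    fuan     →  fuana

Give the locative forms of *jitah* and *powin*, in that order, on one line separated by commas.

The pattern is nasality of the final consonant: -a when the stem ends in a nasal (*evem*, *jehopin*, *fuan*); -peb when the stem ends in a non-nasal consonant (*ezeh*, *wijaw*, *imob*).
Since the final consonant of *jitah* is /h/ (non-nasal), it takes -peb, giving *jitahpeb*.
Since the final consonant of *powin* is /n/ (a nasal), it takes -a, giving *powina*.

jitahpeb, powina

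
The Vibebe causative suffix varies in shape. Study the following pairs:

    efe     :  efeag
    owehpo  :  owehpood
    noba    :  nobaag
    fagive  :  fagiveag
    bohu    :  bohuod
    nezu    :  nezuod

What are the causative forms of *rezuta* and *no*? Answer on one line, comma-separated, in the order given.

The alternation tracks the last vowel of the stem — -od when the last vowel of the stem is a rounded vowel (*owehpo*, *bohu*, *nezu*); -ag when the last vowel of the stem is an unrounded vowel (*efe*, *noba*, *fagive*).
*rezuta* — last vowel /a/ (an unrounded vowel) → -ag → *rezutaag*.
*no* — last vowel /o/ (a rounded vowel) → -od → *nood*.

rezutaag, nood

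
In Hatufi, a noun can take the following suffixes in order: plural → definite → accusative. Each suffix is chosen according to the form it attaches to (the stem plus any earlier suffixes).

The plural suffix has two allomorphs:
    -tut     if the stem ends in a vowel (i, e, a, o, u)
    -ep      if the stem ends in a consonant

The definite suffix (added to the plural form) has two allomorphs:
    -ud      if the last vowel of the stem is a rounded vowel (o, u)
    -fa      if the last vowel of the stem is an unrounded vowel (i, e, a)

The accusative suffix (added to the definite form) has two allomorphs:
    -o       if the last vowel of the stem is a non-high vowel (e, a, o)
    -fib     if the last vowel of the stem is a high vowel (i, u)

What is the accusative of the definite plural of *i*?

itutudfib

Since the final sound of *i* is /i/ (a vowel), it takes -tut, giving *itut*.
Since the last vowel of the plural form *itut* is /u/ (a rounded vowel), it takes -ud, giving *itutud*.
The definite form *itutud* — last vowel /u/ (a high vowel) → -fib → *itutudfib*.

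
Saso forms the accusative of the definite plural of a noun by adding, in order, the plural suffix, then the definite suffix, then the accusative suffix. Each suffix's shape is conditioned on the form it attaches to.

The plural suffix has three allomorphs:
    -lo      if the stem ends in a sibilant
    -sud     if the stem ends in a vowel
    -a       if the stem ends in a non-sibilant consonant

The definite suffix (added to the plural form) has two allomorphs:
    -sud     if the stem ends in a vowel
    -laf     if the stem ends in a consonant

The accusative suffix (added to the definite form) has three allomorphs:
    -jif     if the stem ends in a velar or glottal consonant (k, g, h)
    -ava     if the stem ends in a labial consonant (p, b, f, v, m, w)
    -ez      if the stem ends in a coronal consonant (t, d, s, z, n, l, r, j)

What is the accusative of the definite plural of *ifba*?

ifbasudlafava

Since the final sound of *ifba* is /a/ (a vowel), it takes -sud, giving *ifbasud*.
The plural form *ifbasud* — final sound /d/ (a consonant) → -laf → *ifbasudlaf*.
The definite form *ifbasudlaf* — final consonant /f/ (labial) → -ava → *ifbasudlafava*.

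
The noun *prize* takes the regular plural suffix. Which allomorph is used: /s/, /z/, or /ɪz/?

/ɪz/

The stem *prize* ends in a sibilant (/s, z, ʃ, ʒ, tʃ, dʒ/).
The plural suffix surfaces as /ɪz/ after sibilants, /s/ after other voiceless consonants, and /z/ after other voiced sounds.
So the plural -s on *prize* is pronounced /ɪz/.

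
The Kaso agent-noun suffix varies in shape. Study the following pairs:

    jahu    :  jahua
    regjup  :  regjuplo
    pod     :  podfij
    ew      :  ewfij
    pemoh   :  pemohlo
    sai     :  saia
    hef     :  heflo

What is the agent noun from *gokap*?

gokaplo

The alternation tracks the final sound of the stem — -lo when the stem ends in a voiceless consonant (*regjup*, *pemoh*, *hef*); -fij when the stem ends in a voiced consonant (*pod*, *ew*); -a when the stem ends in a vowel (*jahu*, *sai*).
The final sound of *gokap* is /p/, which is a voiceless consonant, so the suffix is -lo, giving *gokaplo*.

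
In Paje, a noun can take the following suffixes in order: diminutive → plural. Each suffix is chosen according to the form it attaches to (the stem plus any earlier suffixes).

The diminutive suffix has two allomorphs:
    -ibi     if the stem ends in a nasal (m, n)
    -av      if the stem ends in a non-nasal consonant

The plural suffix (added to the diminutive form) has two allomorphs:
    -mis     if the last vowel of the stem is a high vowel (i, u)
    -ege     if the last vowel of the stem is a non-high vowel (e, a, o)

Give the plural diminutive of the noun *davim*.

davimibimis

Since the final consonant of *davim* is /m/ (a nasal), it takes -ibi, giving *davimibi*.
The diminutive form *davimibi*: last vowel = /i/, a high vowel → -mis → *davimibimis*.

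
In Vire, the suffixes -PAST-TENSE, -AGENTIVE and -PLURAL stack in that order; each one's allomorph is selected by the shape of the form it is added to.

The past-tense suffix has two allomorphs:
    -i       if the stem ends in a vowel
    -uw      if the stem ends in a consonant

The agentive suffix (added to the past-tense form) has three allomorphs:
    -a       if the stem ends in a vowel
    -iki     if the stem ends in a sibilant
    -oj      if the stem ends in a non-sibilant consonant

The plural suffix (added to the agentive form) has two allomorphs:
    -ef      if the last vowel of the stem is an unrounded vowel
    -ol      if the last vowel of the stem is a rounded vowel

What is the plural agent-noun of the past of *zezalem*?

*zezalem*: final sound = /m/, a consonant → -uw → *zezalemuw*.
Since the final sound of the past-tense form *zezalemuw* is /w/ (a non-sibilant consonant), it takes -oj, giving *zezalemuwoj*.
The last vowel of the agentive form *zezalemuwoj* is /o/, which is a rounded vowel, so the plural suffix is -ol, giving *zezalemuwojol*.

zezalemuwojol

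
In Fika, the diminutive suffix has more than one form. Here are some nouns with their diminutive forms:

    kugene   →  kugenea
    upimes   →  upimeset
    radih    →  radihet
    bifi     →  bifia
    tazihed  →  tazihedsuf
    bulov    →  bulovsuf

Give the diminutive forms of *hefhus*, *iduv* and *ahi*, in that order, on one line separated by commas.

The pattern is voicing of the final sound: -et when the stem ends in a voiceless consonant (*upimes*, *radih*); -suf when the stem ends in a voiced consonant (*tazihed*, *bulov*); -a when the stem ends in a vowel (*kugene*, *bifi*).
*hefhus* — final sound /s/ (a voiceless consonant) → -et → *hefhuset*.
Since the final sound of *iduv* is /v/ (a voiced consonant), it takes -suf, giving *iduvsuf*.
The final sound of *ahi* is /i/, which is a vowel, so the suffix is -a, giving *ahia*.

hefhuset, iduvsuf, ahia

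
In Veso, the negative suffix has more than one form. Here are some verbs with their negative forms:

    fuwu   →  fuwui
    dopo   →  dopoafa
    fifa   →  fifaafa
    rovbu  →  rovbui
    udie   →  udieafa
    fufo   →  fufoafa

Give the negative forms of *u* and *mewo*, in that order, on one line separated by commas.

ui, mewoafa

The pattern is height harmony: -i when the last vowel of the stem is a high vowel (*fuwu*, *rovbu*); -afa when the last vowel of the stem is a non-high vowel (*dopo*, *fifa*, *udie*, *fufo*).
*u*: last vowel = /u/, a high vowel → -i → *ui*.
*mewo*: last vowel = /o/, a non-high vowel → -afa → *mewoafa*.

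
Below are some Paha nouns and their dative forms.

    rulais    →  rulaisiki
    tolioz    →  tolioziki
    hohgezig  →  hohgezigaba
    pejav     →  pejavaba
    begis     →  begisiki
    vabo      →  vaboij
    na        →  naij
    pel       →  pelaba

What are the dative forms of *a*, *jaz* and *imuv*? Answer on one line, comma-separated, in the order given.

aij, jaziki, imuvaba

The pattern is sibilance of the final sound: -iki when the stem ends in a sibilant (*rulais*, *tolioz*, *begis*); -aba when the stem ends in a non-sibilant consonant (*hohgezig*, *pejav*, *pel*); -ij when the stem ends in a vowel (*vabo*, *na*).
*a* — final sound /a/ (a vowel) → -ij → *aij*.
*jaz*: final sound = /z/, a sibilant → -iki → *jaziki*.
Since the final sound of *imuv* is /v/ (a non-sibilant consonant), it takes -aba, giving *imuvaba*.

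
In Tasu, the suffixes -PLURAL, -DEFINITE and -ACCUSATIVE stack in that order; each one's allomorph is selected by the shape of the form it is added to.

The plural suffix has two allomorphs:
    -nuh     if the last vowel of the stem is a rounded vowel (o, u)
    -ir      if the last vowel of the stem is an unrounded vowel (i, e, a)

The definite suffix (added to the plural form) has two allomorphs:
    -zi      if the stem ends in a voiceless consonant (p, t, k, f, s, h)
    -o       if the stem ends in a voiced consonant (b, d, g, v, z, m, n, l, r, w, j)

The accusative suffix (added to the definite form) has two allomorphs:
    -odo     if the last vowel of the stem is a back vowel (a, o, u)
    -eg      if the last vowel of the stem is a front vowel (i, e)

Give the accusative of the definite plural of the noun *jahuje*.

The last vowel of *jahuje* is /e/, which is an unrounded vowel, so the plural suffix is -ir, giving *jahujeir*.
The plural form *jahujeir*: final consonant = /r/, voiced → -o → *jahujeiro*.
The last vowel of the definite form *jahujeiro* is /o/, which is a back vowel, so the accusative suffix is -odo, giving *jahujeiroodo*.

jahujeiroodo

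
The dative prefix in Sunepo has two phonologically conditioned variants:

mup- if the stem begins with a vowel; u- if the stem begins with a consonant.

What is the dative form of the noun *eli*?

mupeli

*eli*: first sound = /e/, a vowel → mup- → *mupeli*.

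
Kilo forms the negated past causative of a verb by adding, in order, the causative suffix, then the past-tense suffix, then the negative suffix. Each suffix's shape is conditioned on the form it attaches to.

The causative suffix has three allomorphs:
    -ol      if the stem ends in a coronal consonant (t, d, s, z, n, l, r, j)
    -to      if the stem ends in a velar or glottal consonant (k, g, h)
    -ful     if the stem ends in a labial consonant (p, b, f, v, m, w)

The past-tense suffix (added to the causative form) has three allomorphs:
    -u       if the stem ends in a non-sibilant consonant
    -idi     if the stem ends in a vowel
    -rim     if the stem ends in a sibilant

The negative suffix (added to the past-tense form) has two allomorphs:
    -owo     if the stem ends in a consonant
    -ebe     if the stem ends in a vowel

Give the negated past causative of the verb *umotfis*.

Since the final consonant of *umotfis* is /s/ (coronal), it takes -ol, giving *umotfisol*.
Since the final sound of the causative form *umotfisol* is /l/ (a non-sibilant consonant), it takes -u, giving *umotfisolu*.
The past-tense form *umotfisolu* — final sound /u/ (a vowel) → -ebe → *umotfisoluebe*.

umotfisoluebe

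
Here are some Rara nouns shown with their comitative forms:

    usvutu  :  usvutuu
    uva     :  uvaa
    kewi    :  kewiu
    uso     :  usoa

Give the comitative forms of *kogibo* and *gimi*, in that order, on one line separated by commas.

The alternation tracks the last vowel of the stem — -u when the last vowel of the stem is a high vowel (*usvutu*, *kewi*); -a when the last vowel of the stem is a non-high vowel (*uva*, *uso*).
*kogibo* — last vowel /o/ (a non-high vowel) → -a → *kogiboa*.
Since the last vowel of *gimi* is /i/ (a high vowel), it takes -u, giving *gimiu*.

kogiboa, gimiu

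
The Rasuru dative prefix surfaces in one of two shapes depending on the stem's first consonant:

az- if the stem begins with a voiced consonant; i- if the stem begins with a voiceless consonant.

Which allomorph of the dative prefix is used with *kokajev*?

Since the first consonant of *kokajev* is /k/ (voiceless), it takes i-.

i-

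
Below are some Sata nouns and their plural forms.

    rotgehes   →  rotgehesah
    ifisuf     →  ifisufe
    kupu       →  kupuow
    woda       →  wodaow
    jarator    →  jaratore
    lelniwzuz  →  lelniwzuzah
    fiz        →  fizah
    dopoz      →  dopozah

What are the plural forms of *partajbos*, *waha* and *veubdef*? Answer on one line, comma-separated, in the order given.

partajbosah, wahaow, veubdefe

Looking at the final sound of each stem: -ah when the stem ends in a sibilant (*rotgehes*, *lelniwzuz*, *fiz*, *dopoz*); -e when the stem ends in a non-sibilant consonant (*ifisuf*, *jarator*); -ow when the stem ends in a vowel (*kupu*, *woda*).
*partajbos* — final sound /s/ (a sibilant) → -ah → *partajbosah*.
*waha* — final sound /a/ (a vowel) → -ow → *wahaow*.
The final sound of *veubdef* is /f/, which is a non-sibilant consonant, so the suffix is -e, giving *veubdefe*.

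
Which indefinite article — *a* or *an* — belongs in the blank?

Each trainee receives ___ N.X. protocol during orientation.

an

The indefinite article is chosen by the initial *sound* of the following word, not its spelling.
The initialism *N.X.* is read letter by letter; the first letter, N, is pronounced /ɛn/, which begins with a vowel sound.
So the article is *an*: Each trainee receives an N.X. protocol during orientation.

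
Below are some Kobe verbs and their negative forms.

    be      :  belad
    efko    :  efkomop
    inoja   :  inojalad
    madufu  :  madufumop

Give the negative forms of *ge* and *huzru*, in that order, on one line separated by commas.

The suffix is conditioned by the last vowel: -mop when the last vowel of the stem is a rounded vowel (*efko*, *madufu*); -lad when the last vowel of the stem is an unrounded vowel (*be*, *inoja*).
*ge* — last vowel /e/ (an unrounded vowel) → -lad → *gelad*.
Since the last vowel of *huzru* is /u/ (a rounded vowel), it takes -mop, giving *huzrumop*.

gelad, huzrumop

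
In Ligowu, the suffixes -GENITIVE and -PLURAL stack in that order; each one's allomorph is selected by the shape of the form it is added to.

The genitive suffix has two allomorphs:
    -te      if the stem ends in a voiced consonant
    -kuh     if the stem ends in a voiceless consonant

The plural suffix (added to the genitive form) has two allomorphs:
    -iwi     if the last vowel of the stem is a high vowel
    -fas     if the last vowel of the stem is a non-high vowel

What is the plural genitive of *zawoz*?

*zawoz*: final consonant = /z/, voiced → -te → *zawozte*.
The genitive form *zawozte*: last vowel = /e/, a non-high vowel → -fas → *zawoztefas*.

zawoztefas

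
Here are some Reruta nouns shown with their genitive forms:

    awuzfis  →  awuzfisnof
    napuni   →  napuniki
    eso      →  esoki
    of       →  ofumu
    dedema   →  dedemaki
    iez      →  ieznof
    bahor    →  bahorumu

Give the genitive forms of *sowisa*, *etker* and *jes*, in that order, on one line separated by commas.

sowisaki, etkerumu, jesnof

The alternation tracks the final sound of the stem — -nof when the stem ends in a sibilant (*awuzfis*, *iez*); -umu when the stem ends in a non-sibilant consonant (*of*, *bahor*); -ki when the stem ends in a vowel (*napuni*, *eso*, *dedema*).
The final sound of *sowisa* is /a/, which is a vowel, so the suffix is -ki, giving *sowisaki*.
*etker* — final sound /r/ (a non-sibilant consonant) → -umu → *etkerumu*.
The final sound of *jes* is /s/, which is a sibilant, so the suffix is -nof, giving *jesnof*.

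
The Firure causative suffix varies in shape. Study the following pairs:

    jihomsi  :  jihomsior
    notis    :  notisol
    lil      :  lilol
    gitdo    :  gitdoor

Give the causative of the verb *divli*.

The pattern is consonant vs. vowel: -ol when the stem ends in a consonant (*notis*, *lil*); -or when the stem ends in a vowel (*jihomsi*, *gitdo*).
*divli*: final sound = /i/, a vowel → -or → *divlior*.

divlior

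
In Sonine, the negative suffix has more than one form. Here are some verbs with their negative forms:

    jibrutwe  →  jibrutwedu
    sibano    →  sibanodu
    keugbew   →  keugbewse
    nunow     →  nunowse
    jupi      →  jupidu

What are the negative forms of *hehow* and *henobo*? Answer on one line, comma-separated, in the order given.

hehowse, henobodu

Looking at the final sound of each stem: -se when the stem ends in a consonant (*keugbew*, *nunow*); -du when the stem ends in a vowel (*jibrutwe*, *sibano*, *jupi*).
The final sound of *hehow* is /w/, which is a consonant, so the suffix is -se, giving *hehowse*.
*henobo*: final sound = /o/, a vowel → -du → *henobodu*.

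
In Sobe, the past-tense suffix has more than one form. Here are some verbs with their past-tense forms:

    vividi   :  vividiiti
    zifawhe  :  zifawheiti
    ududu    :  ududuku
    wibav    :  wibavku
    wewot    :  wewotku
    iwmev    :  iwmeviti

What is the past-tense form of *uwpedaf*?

uwpedafku

The alternation tracks the last vowel of the stem — -iti when the last vowel of the stem is a front vowel (*vividi*, *zifawhe*, *iwmev*); -ku when the last vowel of the stem is a back vowel (*ududu*, *wibav*, *wewot*).
*uwpedaf*: last vowel = /a/, a back vowel → -ku → *uwpedafku*.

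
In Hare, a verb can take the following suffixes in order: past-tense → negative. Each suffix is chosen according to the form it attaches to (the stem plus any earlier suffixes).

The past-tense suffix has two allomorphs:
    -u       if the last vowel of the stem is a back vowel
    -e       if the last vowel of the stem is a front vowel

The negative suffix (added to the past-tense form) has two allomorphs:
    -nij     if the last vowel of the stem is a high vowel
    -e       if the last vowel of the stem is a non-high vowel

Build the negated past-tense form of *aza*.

azaunij

Since the last vowel of *aza* is /a/ (a back vowel), it takes -u, giving *azau*.
The past-tense form *azau*: last vowel = /u/, a high vowel → -nij → *azaunij*.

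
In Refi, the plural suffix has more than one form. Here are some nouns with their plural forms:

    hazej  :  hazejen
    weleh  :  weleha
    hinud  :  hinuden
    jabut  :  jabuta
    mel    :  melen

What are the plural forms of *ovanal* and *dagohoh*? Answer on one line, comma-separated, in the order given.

The suffix is conditioned by the final consonant: -a when the stem ends in a voiceless consonant (*weleh*, *jabut*); -en when the stem ends in a voiced consonant (*hazej*, *hinud*, *mel*).
*ovanal*: final consonant = /l/, voiced → -en → *ovanalen*.
*dagohoh*: final consonant = /h/, voiceless → -a → *dagohoha*.

ovanalen, dagohoha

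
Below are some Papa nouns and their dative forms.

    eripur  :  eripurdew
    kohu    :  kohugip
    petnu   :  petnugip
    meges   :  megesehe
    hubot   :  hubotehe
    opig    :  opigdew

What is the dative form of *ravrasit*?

Looking at the final sound of each stem: -ehe when the stem ends in a voiceless consonant (*meges*, *hubot*); -dew when the stem ends in a voiced consonant (*eripur*, *opig*); -gip when the stem ends in a vowel (*kohu*, *petnu*).
*ravrasit*: final sound = /t/, a voiceless consonant → -ehe → *ravrasitehe*.

ravrasitehe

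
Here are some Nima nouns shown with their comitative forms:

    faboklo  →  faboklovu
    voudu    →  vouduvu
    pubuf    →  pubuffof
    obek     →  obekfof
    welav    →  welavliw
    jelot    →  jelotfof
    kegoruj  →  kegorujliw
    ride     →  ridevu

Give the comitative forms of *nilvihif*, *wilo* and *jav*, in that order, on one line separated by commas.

nilvihiffof, wilovu, javliw

The pattern is voicing of the final sound: -fof when the stem ends in a voiceless consonant (*pubuf*, *obek*, *jelot*); -liw when the stem ends in a voiced consonant (*welav*, *kegoruj*); -vu when the stem ends in a vowel (*faboklo*, *voudu*, *ride*).
*nilvihif*: final sound = /f/, a voiceless consonant → -fof → *nilvihiffof*.
*wilo*: final sound = /o/, a vowel → -vu → *wilovu*.
*jav*: final sound = /v/, a voiced consonant → -liw → *javliw*.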